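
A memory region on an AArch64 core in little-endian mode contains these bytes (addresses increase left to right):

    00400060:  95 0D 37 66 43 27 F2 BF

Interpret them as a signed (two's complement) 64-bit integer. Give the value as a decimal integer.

Little-endian: lowest address holds the least-significant byte.
Reassemble most-significant byte first: BF F2 27 43 66 37 0D 95 → 0xBFF2274366370D95.
Top bit is set, so as a signed 64-bit value this is 0xBFF2274366370D95 − 2^64 = -4615583497670161003.

-4615583497670161003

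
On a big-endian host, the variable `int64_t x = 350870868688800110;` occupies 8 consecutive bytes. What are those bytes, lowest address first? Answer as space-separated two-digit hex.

04 DE 8B 32 32 3A 89 6E

350870868688800110 in hexadecimal, padded to 64 bits, is 0x04DE8B32323A896E.
Split into bytes (most-significant first): 04 DE 8B 32 32 3A 89 6E.
Big-endian stores the most-significant byte at the lowest address.
So the memory order matches the most-significant-first order: 04 DE 8B 32 32 3A 89 6E.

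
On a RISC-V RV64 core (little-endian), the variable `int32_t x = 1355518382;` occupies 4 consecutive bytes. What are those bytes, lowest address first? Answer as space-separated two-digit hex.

AE 91 CB 50

1355518382 in hexadecimal, padded to 32 bits, is 0x50CB91AE.
Split into bytes (most-significant first): 50 CB 91 AE.
Little-endian stores the least-significant byte at the lowest address.
So at ascending addresses the bytes are AE 91 CB 50.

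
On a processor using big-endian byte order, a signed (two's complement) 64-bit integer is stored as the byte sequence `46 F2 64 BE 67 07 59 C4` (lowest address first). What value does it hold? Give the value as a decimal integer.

In big-endian order the high byte comes first in memory.
The bytes are already most-significant first: 0x46F264BE670759C4.
0x46F264BE670759C4 = 5112259295954033092.

5112259295954033092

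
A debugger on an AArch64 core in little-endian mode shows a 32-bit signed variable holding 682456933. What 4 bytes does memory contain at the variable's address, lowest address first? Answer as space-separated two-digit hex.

65 77 AD 28

682456933 in hexadecimal, padded to 32 bits, is 0x28AD7765.
Split into bytes (most-significant first): 28 AD 77 65.
Little-endian: lowest address holds the least-significant byte.
So at ascending addresses the bytes are 65 77 AD 28.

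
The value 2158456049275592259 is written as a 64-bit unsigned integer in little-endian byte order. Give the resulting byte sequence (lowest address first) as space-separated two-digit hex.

2158456049275592259 in hexadecimal, padded to 64 bits, is 0x1DF46057405D5E43.
Split into bytes (most-significant first): 1D F4 60 57 40 5D 5E 43.
In little-endian order the low byte comes first in memory.
So at ascending addresses the bytes are 43 5E 5D 40 57 60 F4 1D.

43 5E 5D 40 57 60 F4 1D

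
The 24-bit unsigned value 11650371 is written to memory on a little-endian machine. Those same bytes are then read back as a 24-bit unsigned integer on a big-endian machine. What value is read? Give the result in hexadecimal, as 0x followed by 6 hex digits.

11650371 in 24-bit hexadecimal is 0xB1C543.
Stored little-endian, the bytes at ascending addresses are 43 C5 B1.
Read back as big-endian, the last byte is least significant, giving 0x43C5B1.

0x43C5B1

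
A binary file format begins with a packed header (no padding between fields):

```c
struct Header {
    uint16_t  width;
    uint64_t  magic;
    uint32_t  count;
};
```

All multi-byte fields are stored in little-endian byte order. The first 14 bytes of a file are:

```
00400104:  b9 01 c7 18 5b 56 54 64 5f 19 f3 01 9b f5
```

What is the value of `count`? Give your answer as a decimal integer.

`count` follows `width` (2 B), `magic` (8 B), so it starts at offset 2 + 8 = 10 and occupies 4 bytes.
Bytes at offsets 10..13: F3 01 9B F5.
Little-endian stores the least-significant byte at the lowest address.
Reassemble most-significant byte first: F5 9B 01 F3 → 0xF59B01F3.
0xF59B01F3 = 4120576499.

4120576499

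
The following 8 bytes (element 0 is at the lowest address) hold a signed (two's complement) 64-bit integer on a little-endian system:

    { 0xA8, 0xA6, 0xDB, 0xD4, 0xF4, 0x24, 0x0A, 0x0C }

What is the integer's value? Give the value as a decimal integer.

Little-endian: lowest address holds the least-significant byte.
Reassemble most-significant byte first: 0C 0A 24 F4 D4 DB A6 A8 → 0x0C0A24F4D4DBA6A8.
0x0C0A24F4D4DBA6A8 = 867546512184026792.

867546512184026792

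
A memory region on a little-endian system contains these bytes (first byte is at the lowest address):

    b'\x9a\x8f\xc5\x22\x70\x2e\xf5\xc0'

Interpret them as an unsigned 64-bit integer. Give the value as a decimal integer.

13904070483730861978

Little-endian: lowest address holds the least-significant byte.
Reassemble most-significant byte first: C0 F5 2E 70 22 C5 8F 9A → 0xC0F52E7022C58F9A.
0xC0F52E7022C58F9A = 13904070483730861978.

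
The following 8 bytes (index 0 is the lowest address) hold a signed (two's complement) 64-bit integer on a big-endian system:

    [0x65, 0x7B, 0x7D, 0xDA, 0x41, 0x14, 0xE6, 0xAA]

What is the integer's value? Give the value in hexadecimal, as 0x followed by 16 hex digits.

Big-endian: lowest address holds the most-significant byte.
The bytes are already most-significant first: 0x657B7DDA4114E6AA.

0x657B7DDA4114E6AA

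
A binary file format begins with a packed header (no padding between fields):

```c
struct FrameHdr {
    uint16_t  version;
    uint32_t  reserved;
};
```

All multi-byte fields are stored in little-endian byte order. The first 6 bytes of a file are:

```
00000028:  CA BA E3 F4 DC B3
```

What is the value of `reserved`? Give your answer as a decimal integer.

`reserved` follows `version` (2 bytes), so it starts at byte offset 2 and occupies 4 bytes.
Bytes at offsets 2..5: E3 F4 DC B3.
In little-endian order the low byte comes first in memory.
Reassemble most-significant byte first: B3 DC F4 E3 → 0xB3DCF4E3.
0xB3DCF4E3 = 3017602275.

3017602275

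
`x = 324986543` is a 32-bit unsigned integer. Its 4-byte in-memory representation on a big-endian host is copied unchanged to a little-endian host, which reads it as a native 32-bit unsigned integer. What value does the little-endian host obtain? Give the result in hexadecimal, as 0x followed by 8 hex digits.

324986543 in 32-bit hexadecimal is 0x135EE6AF.
Stored big-endian, the bytes at ascending addresses are 13 5E E6 AF.
Read back as little-endian, the first byte is least significant, giving 0xAFE65E13.

0xAFE65E13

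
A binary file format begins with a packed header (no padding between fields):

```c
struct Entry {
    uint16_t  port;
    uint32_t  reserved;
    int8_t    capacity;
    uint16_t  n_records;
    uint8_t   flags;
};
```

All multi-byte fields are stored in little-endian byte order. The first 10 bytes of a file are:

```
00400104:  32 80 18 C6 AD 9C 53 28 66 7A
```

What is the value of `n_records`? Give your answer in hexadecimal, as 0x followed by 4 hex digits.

0x6628

`n_records` follows `port` (2 B), `reserved` (4 B), `capacity` (1 B), so it starts at offset 2 + 4 + 1 = 7 and occupies 2 bytes.
Bytes at offsets 7..8: 28 66.
Little-endian stores the least-significant byte at the lowest address.
Reassemble most-significant byte first: 66 28 → 0x6628.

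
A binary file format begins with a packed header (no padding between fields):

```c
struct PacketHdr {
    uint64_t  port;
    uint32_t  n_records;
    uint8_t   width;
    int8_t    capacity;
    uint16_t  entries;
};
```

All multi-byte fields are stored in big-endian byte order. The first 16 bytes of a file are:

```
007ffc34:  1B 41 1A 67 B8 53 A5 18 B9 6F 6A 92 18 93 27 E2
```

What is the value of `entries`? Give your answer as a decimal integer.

10210

`entries` follows `port` (8 B), `n_records` (4 B), `width` (1 B), `capacity` (1 B), so it starts at offset 8 + 4 + 1 + 1 = 14 and occupies 2 bytes.
Bytes at offsets 14..15: 27 E2.
Big-endian stores the most-significant byte at the lowest address.
The bytes are already most-significant first: 0x27E2.
0x27E2 = 10210.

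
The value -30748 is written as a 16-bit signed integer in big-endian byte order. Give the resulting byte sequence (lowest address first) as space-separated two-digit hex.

87 E4

Two's complement of -30748 in 16 bits: 30748 = 0x781C; invert → 0x87E3; add 1 → 0x87E4.
Split into bytes (most-significant first): 87 E4.
Big-endian stores the most-significant byte at the lowest address.
So the memory order matches the most-significant-first order: 87 E4.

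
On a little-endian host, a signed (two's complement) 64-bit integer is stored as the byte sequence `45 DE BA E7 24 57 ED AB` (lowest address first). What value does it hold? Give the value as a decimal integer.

Little-endian: lowest address holds the least-significant byte.
Reassemble most-significant byte first: AB ED 57 24 E7 BA DE 45 → 0xABED5724E7BADE45.
Top bit is set, so as a signed 64-bit value this is 0xABED5724E7BADE45 − 2^64 = -6058090107725226427.

-6058090107725226427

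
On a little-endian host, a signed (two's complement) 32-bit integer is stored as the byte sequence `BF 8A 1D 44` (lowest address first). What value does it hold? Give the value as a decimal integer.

In little-endian order the low byte comes first in memory.
Reassemble most-significant byte first: 44 1D 8A BF → 0x441D8ABF.
0x441D8ABF = 1142786751.

1142786751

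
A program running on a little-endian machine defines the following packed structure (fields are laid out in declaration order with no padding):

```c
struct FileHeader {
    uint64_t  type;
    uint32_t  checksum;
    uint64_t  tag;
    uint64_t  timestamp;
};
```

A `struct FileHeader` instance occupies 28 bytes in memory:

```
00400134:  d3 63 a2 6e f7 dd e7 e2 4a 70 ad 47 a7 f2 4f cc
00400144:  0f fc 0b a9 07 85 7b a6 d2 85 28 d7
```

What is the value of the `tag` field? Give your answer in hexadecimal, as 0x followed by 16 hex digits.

`tag` follows `type` (8 B), `checksum` (4 B), so it starts at offset 8 + 4 = 12 and occupies 8 bytes.
Bytes at offsets 12..19: A7 F2 4F CC 0F FC 0B A9.
Little-endian stores the least-significant byte at the lowest address.
Reassemble most-significant byte first: A9 0B FC 0F CC 4F F2 A7 → 0xA90BFC0FCC4FF2A7.

0xA90BFC0FCC4FF2A7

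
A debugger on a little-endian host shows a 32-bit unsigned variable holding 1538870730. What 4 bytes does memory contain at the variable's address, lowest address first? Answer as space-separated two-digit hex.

CA 4D B9 5B

1538870730 in hexadecimal, padded to 32 bits, is 0x5BB94DCA.
Split into bytes (most-significant first): 5B B9 4D CA.
Little-endian: lowest address holds the least-significant byte.
So at ascending addresses the bytes are CA 4D B9 5B.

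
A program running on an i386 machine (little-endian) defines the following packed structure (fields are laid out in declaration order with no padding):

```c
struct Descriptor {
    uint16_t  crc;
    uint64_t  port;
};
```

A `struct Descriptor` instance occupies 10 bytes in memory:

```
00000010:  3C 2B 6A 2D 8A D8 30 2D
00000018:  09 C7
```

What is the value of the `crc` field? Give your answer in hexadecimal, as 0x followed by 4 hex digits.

`crc` is the first field, at byte offset 0, occupying 2 bytes.
Bytes at offsets 0..1: 3C 2B.
Little-endian: lowest address holds the least-significant byte.
Reassemble most-significant byte first: 2B 3C → 0x2B3C.

0x2B3C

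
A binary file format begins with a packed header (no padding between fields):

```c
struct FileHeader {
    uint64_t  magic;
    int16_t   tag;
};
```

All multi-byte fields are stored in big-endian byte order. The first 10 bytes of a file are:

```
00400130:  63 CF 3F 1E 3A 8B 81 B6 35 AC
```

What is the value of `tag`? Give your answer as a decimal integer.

13740

`tag` follows `magic` (8 bytes), so it starts at byte offset 8 and occupies 2 bytes.
Bytes at offsets 8..9: 35 AC.
In big-endian order the high byte comes first in memory.
The bytes are already most-significant first: 0x35AC.
0x35AC = 13740.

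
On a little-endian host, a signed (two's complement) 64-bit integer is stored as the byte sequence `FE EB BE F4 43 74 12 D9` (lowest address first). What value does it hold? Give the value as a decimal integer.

-2805051782680613890

Little-endian: lowest address holds the least-significant byte.
Reassemble most-significant byte first: D9 12 74 43 F4 BE EB FE → 0xD9127443F4BEEBFE.
Top bit is set, so as a signed 64-bit value this is 0xD9127443F4BEEBFE − 2^64 = -2805051782680613890.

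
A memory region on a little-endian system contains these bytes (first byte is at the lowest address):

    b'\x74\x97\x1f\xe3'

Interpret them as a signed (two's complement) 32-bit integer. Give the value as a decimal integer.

-484468876

In little-endian order the low byte comes first in memory.
Reassemble most-significant byte first: E3 1F 97 74 → 0xE31F9774.
Top bit is set, so as a signed 32-bit value this is 0xE31F9774 − 2^32 = -484468876.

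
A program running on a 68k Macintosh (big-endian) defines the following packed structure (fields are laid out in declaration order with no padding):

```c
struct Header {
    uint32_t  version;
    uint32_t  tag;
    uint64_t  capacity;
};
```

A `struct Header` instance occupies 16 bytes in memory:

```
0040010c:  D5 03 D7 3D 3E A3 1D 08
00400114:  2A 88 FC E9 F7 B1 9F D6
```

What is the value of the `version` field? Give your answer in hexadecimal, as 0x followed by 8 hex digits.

0xD503D73D

`version` is the first field, at byte offset 0, occupying 4 bytes.
Bytes at offsets 0..3: D5 03 D7 3D.
Big-endian stores the most-significant byte at the lowest address.
The bytes are already most-significant first: 0xD503D73D.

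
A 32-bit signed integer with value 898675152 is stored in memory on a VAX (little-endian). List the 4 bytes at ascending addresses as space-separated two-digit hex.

D0 B1 90 35

898675152 in hexadecimal, padded to 32 bits, is 0x3590B1D0.
Split into bytes (most-significant first): 35 90 B1 D0.
Little-endian stores the least-significant byte at the lowest address.
So at ascending addresses the bytes are D0 B1 90 35.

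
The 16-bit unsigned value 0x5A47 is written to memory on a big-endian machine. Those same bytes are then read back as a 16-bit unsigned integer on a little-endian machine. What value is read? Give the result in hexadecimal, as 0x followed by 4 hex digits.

0x475A

Stored big-endian, the bytes at ascending addresses are 5A 47.
Read back as little-endian, the first byte is least significant, giving 0x475A.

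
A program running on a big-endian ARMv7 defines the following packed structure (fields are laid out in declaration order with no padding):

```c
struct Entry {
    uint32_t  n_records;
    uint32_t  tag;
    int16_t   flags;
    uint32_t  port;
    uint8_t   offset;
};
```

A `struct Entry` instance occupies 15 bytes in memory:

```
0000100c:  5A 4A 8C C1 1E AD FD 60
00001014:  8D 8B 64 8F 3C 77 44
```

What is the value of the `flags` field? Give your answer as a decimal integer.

`flags` follows `n_records` (4 B), `tag` (4 B), so it starts at offset 4 + 4 = 8 and occupies 2 bytes.
Bytes at offsets 8..9: 8D 8B.
In big-endian order the high byte comes first in memory.
The bytes are already most-significant first: 0x8D8B.
Top bit is set, so as a signed 16-bit value this is 0x8D8B − 2^16 = -29301.

-29301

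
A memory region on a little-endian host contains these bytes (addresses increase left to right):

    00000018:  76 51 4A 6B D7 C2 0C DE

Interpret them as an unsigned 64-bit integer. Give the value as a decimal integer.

Little-endian stores the least-significant byte at the lowest address.
Reassemble most-significant byte first: DE 0C C2 D7 6B 4A 51 76 → 0xDE0CC2D76B4A5176.
0xDE0CC2D76B4A5176 = 16000377806614319478.

16000377806614319478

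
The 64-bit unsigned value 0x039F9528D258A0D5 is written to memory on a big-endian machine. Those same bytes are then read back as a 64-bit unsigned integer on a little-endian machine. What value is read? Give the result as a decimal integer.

15393401185999625987

Stored big-endian, the bytes at ascending addresses are 03 9F 95 28 D2 58 A0 D5.
Read back as little-endian, the first byte is least significant, giving 0xD5A058D228959F03.
0xD5A058D228959F03 = 15393401185999625987.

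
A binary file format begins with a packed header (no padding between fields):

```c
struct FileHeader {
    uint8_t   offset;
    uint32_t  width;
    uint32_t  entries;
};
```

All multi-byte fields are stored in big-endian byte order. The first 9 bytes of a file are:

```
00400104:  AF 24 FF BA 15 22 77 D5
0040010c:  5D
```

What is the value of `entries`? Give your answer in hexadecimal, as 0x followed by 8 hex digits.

0x2277D55D

`entries` follows `offset` (1 B), `width` (4 B), so it starts at offset 1 + 4 = 5 and occupies 4 bytes.
Bytes at offsets 5..8: 22 77 D5 5D.
Big-endian stores the most-significant byte at the lowest address.
The bytes are already most-significant first: 0x2277D55D.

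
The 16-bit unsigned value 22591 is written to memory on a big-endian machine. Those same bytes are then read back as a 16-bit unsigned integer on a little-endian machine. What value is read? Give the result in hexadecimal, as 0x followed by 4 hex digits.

0x3F58

22591 in 16-bit hexadecimal is 0x583F.
Stored big-endian, the bytes at ascending addresses are 58 3F.
Read back as little-endian, the first byte is least significant, giving 0x3F58.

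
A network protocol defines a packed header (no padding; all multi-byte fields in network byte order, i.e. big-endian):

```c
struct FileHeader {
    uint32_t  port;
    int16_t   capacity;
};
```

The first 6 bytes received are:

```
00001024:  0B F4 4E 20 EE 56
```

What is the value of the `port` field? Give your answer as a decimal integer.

`port` is the first field, at byte offset 0, occupying 4 bytes.
Bytes at offsets 0..3: 0B F4 4E 20.
In big-endian order the high byte comes first in memory.
The bytes are already most-significant first: 0x0BF44E20.
0x0BF44E20 = 200560160.

200560160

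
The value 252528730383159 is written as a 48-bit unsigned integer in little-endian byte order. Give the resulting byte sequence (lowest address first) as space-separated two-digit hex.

37 23 45 6D AC E5

252528730383159 in hexadecimal, padded to 48 bits, is 0xE5AC6D452337.
Split into bytes (most-significant first): E5 AC 6D 45 23 37.
Little-endian: lowest address holds the least-significant byte.
So at ascending addresses the bytes are 37 23 45 6D AC E5.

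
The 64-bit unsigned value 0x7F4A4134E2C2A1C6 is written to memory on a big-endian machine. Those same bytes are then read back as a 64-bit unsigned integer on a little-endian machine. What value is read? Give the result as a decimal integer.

14312935367555238527

Stored big-endian, the bytes at ascending addresses are 7F 4A 41 34 E2 C2 A1 C6.
Read back as little-endian, the first byte is least significant, giving 0xC6A1C2E234414A7F.
0xC6A1C2E234414A7F = 14312935367555238527.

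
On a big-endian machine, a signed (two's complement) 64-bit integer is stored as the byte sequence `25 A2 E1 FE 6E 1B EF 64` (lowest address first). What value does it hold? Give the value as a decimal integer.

2711978408515727204

Big-endian: lowest address holds the most-significant byte.
The bytes are already most-significant first: 0x25A2E1FE6E1BEF64.
0x25A2E1FE6E1BEF64 = 2711978408515727204.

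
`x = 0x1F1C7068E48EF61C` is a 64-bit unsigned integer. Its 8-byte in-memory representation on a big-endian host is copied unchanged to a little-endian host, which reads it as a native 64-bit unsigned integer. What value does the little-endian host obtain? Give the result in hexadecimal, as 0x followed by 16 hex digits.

0x1CF68EE468701C1F

Stored big-endian, the bytes at ascending addresses are 1F 1C 70 68 E4 8E F6 1C.
Read back as little-endian, the first byte is least significant, giving 0x1CF68EE468701C1F.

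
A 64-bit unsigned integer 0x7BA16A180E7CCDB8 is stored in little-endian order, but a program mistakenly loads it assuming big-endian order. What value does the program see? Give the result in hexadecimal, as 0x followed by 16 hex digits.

0xB8CD7C0E186AA17B

Stored little-endian, the bytes at ascending addresses are B8 CD 7C 0E 18 6A A1 7B.
Read back as big-endian, the last byte is least significant, giving 0xB8CD7C0E186AA17B.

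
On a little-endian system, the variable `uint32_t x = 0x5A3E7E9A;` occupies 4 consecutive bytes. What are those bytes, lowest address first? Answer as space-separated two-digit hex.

9A 7E 3E 5A

Split into bytes (most-significant first): 5A 3E 7E 9A.
Little-endian: lowest address holds the least-significant byte.
So at ascending addresses the bytes are 9A 7E 3E 5A.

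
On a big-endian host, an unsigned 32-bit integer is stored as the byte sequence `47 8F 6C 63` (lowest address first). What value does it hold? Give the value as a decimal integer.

1200581731

Big-endian: lowest address holds the most-significant byte.
The bytes are already most-significant first: 0x478F6C63.
0x478F6C63 = 1200581731.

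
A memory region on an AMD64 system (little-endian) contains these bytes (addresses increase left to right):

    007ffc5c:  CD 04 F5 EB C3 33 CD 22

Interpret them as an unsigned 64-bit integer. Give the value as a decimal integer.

In little-endian order the low byte comes first in memory.
Reassemble most-significant byte first: 22 CD 33 C3 EB F5 04 CD → 0x22CD33C3EBF504CD.
0x22CD33C3EBF504CD = 2507717484085576909.

2507717484085576909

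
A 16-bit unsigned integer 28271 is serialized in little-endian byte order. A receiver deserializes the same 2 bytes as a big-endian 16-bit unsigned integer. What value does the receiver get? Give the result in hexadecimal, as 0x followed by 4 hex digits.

0x6F6E

28271 in 16-bit hexadecimal is 0x6E6F.
Stored little-endian, the bytes at ascending addresses are 6F 6E.
Read back as big-endian, the last byte is least significant, giving 0x6F6E.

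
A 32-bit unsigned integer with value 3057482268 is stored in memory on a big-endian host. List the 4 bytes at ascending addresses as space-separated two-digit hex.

B6 3D 7A 1C

3057482268 in hexadecimal, padded to 32 bits, is 0xB63D7A1C.
Split into bytes (most-significant first): B6 3D 7A 1C.
Big-endian: lowest address holds the most-significant byte.
So the memory order matches the most-significant-first order: B6 3D 7A 1C.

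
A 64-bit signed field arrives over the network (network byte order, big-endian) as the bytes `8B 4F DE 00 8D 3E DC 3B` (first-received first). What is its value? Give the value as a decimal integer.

-8408257885326353349

In big-endian order the high byte comes first in memory.
The bytes are already most-significant first: 0x8B4FDE008D3EDC3B.
Top bit is set, so as a signed 64-bit value this is 0x8B4FDE008D3EDC3B − 2^64 = -8408257885326353349.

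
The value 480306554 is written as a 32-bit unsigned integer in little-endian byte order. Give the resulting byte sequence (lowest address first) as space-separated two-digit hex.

480306554 in hexadecimal, padded to 32 bits, is 0x1CA0E57A.
Split into bytes (most-significant first): 1C A0 E5 7A.
Little-endian stores the least-significant byte at the lowest address.
So at ascending addresses the bytes are 7A E5 A0 1C.

7A E5 A0 1C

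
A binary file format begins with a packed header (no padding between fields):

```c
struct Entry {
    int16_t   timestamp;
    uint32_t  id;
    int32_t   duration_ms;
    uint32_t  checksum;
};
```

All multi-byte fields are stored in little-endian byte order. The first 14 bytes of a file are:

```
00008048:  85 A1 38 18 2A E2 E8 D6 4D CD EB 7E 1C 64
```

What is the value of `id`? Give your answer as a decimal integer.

`id` follows `timestamp` (2 bytes), so it starts at byte offset 2 and occupies 4 bytes.
Bytes at offsets 2..5: 38 18 2A E2.
Little-endian: lowest address holds the least-significant byte.
Reassemble most-significant byte first: E2 2A 18 38 → 0xE22A1838.
0xE22A1838 = 3794409528.

3794409528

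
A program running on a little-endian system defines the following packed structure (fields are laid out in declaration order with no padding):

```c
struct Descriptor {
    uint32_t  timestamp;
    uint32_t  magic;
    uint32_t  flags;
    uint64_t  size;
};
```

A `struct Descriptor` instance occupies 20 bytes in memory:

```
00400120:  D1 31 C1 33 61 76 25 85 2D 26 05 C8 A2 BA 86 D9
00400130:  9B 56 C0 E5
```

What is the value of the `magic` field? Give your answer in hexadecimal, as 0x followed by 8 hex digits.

0x85257661

`magic` follows `timestamp` (4 bytes), so it starts at byte offset 4 and occupies 4 bytes.
Bytes at offsets 4..7: 61 76 25 85.
Little-endian stores the least-significant byte at the lowest address.
Reassemble most-significant byte first: 85 25 76 61 → 0x85257661.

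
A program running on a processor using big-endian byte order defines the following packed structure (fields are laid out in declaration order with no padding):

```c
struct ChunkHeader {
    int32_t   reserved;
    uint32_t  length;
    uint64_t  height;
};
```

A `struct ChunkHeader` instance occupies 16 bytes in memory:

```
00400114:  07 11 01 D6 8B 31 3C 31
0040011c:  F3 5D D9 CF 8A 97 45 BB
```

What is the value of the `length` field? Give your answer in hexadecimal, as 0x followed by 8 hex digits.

0x8B313C31

`length` follows `reserved` (4 bytes), so it starts at byte offset 4 and occupies 4 bytes.
Bytes at offsets 4..7: 8B 31 3C 31.
In big-endian order the high byte comes first in memory.
The bytes are already most-significant first: 0x8B313C31.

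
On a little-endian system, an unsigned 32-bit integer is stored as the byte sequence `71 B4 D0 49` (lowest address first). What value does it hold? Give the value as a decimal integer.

1238414449

In little-endian order the low byte comes first in memory.
Reassemble most-significant byte first: 49 D0 B4 71 → 0x49D0B471.
0x49D0B471 = 1238414449.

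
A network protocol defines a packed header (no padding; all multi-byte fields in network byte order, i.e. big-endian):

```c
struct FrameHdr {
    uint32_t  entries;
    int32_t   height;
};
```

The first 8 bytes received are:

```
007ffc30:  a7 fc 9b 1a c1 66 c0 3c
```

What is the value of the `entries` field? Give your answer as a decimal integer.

2818349850

`entries` is the first field, at byte offset 0, occupying 4 bytes.
Bytes at offsets 0..3: A7 FC 9B 1A.
Big-endian stores the most-significant byte at the lowest address.
The bytes are already most-significant first: 0xA7FC9B1A.
0xA7FC9B1A = 2818349850.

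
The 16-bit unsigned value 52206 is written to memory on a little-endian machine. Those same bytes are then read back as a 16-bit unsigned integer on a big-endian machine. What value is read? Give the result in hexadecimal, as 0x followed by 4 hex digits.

52206 in 16-bit hexadecimal is 0xCBEE.
Stored little-endian, the bytes at ascending addresses are EE CB.
Read back as big-endian, the last byte is least significant, giving 0xEECB.

0xEECB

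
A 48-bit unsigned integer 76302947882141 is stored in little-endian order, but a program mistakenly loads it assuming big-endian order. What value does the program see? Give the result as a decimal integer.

76302947882141 in 48-bit hexadecimal is 0x4565AA1A949D.
Stored little-endian, the bytes at ascending addresses are 9D 94 1A AA 65 45.
Read back as big-endian, the last byte is least significant, giving 0x9D941AAA6545.
0x9D941AAA6545 = 173259428095301.

173259428095301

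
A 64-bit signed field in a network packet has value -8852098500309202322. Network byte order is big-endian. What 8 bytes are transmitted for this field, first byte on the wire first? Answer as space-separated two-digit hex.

Two's complement of -8852098500309202322 in 64 bits: 8852098500309202322 = 0x7AD8F8AF83B2B592; invert → 0x852707507C4D4A6D; add 1 → 0x852707507C4D4A6E.
Split into bytes (most-significant first): 85 27 07 50 7C 4D 4A 6E.
Big-endian: lowest address holds the most-significant byte.
So the memory order matches the most-significant-first order: 85 27 07 50 7C 4D 4A 6E.

85 27 07 50 7C 4D 4A 6E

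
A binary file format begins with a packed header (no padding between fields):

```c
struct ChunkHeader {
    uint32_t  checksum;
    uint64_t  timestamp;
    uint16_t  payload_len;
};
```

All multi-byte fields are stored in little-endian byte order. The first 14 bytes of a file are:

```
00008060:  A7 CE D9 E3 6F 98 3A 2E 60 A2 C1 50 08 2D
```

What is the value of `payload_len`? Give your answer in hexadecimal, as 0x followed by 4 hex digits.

0x2D08

`payload_len` follows `checksum` (4 B), `timestamp` (8 B), so it starts at offset 4 + 8 = 12 and occupies 2 bytes.
Bytes at offsets 12..13: 08 2D.
Little-endian: lowest address holds the least-significant byte.
Reassemble most-significant byte first: 2D 08 → 0x2D08.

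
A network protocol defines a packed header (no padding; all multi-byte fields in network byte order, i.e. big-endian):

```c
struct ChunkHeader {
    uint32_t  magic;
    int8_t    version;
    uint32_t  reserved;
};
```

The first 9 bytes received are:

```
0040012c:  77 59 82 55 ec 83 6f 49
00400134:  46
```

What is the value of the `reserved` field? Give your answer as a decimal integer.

`reserved` follows `magic` (4 B), `version` (1 B), so it starts at offset 4 + 1 = 5 and occupies 4 bytes.
Bytes at offsets 5..8: 83 6F 49 46.
Big-endian: lowest address holds the most-significant byte.
The bytes are already most-significant first: 0x836F4946.
0x836F4946 = 2205108550.

2205108550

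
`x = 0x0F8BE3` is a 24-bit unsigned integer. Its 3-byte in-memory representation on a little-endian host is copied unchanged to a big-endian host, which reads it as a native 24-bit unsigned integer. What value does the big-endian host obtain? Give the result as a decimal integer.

Stored little-endian, the bytes at ascending addresses are E3 8B 0F.
Read back as big-endian, the last byte is least significant, giving 0xE38B0F.
0xE38B0F = 14912271.

14912271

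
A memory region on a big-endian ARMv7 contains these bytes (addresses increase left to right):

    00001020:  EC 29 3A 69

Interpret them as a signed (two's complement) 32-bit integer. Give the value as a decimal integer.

-332842391

Big-endian stores the most-significant byte at the lowest address.
The bytes are already most-significant first: 0xEC293A69.
Top bit is set, so as a signed 32-bit value this is 0xEC293A69 − 2^32 = -332842391.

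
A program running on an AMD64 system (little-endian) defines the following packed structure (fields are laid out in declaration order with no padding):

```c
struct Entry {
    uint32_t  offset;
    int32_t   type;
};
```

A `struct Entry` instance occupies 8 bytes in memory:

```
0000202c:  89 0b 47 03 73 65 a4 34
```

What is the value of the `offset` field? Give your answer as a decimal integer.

54987657

`offset` is the first field, at byte offset 0, occupying 4 bytes.
Bytes at offsets 0..3: 89 0B 47 03.
Little-endian stores the least-significant byte at the lowest address.
Reassemble most-significant byte first: 03 47 0B 89 → 0x03470B89.
0x03470B89 = 54987657.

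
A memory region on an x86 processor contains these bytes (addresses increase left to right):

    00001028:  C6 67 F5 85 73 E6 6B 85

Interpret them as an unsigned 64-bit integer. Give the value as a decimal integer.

Little-endian: lowest address holds the least-significant byte.
Reassemble most-significant byte first: 85 6B E6 73 85 F5 67 C6 → 0x856BE67385F567C6.
0x856BE67385F567C6 = 9614031213395535814.

9614031213395535814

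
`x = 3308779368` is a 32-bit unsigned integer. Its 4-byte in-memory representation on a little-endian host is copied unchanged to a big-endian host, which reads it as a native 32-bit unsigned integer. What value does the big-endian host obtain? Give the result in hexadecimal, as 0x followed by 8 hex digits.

0x68F737C5

3308779368 in 32-bit hexadecimal is 0xC537F768.
Stored little-endian, the bytes at ascending addresses are 68 F7 37 C5.
Read back as big-endian, the last byte is least significant, giving 0x68F737C5.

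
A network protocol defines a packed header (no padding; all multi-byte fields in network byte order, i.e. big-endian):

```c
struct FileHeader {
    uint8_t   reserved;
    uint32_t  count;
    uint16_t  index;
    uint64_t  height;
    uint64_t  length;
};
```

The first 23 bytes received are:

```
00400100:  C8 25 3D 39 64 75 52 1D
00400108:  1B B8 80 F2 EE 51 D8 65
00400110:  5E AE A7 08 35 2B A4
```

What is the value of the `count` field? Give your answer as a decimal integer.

`count` follows `reserved` (1 byte), so it starts at byte offset 1 and occupies 4 bytes.
Bytes at offsets 1..4: 25 3D 39 64.
Big-endian stores the most-significant byte at the lowest address.
The bytes are already most-significant first: 0x253D3964.
0x253D3964 = 624769380.

624769380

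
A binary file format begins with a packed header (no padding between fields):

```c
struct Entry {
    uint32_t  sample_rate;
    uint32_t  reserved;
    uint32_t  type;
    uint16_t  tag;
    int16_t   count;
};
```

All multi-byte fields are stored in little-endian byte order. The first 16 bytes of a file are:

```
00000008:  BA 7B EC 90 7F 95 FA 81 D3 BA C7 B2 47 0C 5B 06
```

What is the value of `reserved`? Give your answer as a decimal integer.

`reserved` follows `sample_rate` (4 bytes), so it starts at byte offset 4 and occupies 4 bytes.
Bytes at offsets 4..7: 7F 95 FA 81.
Little-endian stores the least-significant byte at the lowest address.
Reassemble most-significant byte first: 81 FA 95 7F → 0x81FA957F.
0x81FA957F = 2180683135.

2180683135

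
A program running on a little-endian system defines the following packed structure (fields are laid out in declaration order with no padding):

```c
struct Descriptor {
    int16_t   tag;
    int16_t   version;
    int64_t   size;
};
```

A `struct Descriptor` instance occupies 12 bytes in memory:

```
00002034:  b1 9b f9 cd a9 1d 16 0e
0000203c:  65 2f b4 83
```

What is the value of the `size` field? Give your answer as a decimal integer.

-8956481647858541143

`size` follows `tag` (2 B), `version` (2 B), so it starts at offset 2 + 2 = 4 and occupies 8 bytes.
Bytes at offsets 4..11: A9 1D 16 0E 65 2F B4 83.
Little-endian stores the least-significant byte at the lowest address.
Reassemble most-significant byte first: 83 B4 2F 65 0E 16 1D A9 → 0x83B42F650E161DA9.
Top bit is set, so as a signed 64-bit value this is 0x83B42F650E161DA9 − 2^64 = -8956481647858541143.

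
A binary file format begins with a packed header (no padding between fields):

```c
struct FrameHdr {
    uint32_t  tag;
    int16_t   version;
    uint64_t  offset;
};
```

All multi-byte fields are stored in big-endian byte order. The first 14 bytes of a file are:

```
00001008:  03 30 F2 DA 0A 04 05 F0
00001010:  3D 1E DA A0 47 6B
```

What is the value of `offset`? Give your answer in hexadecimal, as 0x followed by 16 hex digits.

0x05F03D1EDAA0476B

`offset` follows `tag` (4 B), `version` (2 B), so it starts at offset 4 + 2 = 6 and occupies 8 bytes.
Bytes at offsets 6..13: 05 F0 3D 1E DA A0 47 6B.
Big-endian: lowest address holds the most-significant byte.
The bytes are already most-significant first: 0x05F03D1EDAA0476B.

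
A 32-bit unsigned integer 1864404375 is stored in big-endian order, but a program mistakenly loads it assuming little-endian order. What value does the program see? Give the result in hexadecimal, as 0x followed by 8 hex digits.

0x978D206F

1864404375 in 32-bit hexadecimal is 0x6F208D97.
Stored big-endian, the bytes at ascending addresses are 6F 20 8D 97.
Read back as little-endian, the first byte is least significant, giving 0x978D206F.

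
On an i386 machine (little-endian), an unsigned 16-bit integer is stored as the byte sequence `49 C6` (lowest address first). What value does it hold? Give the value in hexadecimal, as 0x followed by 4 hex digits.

0xC649

Little-endian stores the least-significant byte at the lowest address.
Reassemble most-significant byte first: C6 49 → 0xC649.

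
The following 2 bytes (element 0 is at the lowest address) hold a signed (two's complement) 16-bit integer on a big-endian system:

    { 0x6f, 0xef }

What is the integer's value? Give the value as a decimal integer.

28655

Big-endian: lowest address holds the most-significant byte.
The bytes are already most-significant first: 0x6FEF.
0x6FEF = 28655.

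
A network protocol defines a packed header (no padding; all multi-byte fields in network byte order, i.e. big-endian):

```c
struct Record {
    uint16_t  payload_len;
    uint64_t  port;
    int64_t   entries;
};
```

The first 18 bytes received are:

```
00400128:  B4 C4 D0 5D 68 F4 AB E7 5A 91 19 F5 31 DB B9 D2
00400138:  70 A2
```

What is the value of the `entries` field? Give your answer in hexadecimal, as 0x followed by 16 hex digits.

`entries` follows `payload_len` (2 B), `port` (8 B), so it starts at offset 2 + 8 = 10 and occupies 8 bytes.
Bytes at offsets 10..17: 19 F5 31 DB B9 D2 70 A2.
Big-endian: lowest address holds the most-significant byte.
The bytes are already most-significant first: 0x19F531DBB9D270A2.

0x19F531DBB9D270A2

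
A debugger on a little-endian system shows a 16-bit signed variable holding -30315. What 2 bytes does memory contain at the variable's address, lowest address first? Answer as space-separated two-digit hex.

95 89

Two's complement of -30315 in 16 bits: 30315 = 0x766B; invert → 0x8994; add 1 → 0x8995.
Split into bytes (most-significant first): 89 95.
Little-endian: lowest address holds the least-significant byte.
So at ascending addresses the bytes are 95 89.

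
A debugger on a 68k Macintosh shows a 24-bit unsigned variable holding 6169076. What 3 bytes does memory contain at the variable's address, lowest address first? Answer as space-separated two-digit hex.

5E 21 F4

6169076 in hexadecimal, padded to 24 bits, is 0x5E21F4.
Split into bytes (most-significant first): 5E 21 F4.
In big-endian order the high byte comes first in memory.
So the memory order matches the most-significant-first order: 5E 21 F4.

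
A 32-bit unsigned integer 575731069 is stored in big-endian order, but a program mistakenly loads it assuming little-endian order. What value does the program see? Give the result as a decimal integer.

575731069 in 32-bit hexadecimal is 0x2250F57D.
Stored big-endian, the bytes at ascending addresses are 22 50 F5 7D.
Read back as little-endian, the first byte is least significant, giving 0x7DF55022.
0x7DF55022 = 2113228834.

2113228834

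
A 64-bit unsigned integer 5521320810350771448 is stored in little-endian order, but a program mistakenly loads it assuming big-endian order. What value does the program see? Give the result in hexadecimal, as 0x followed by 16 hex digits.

5521320810350771448 in 64-bit hexadecimal is 0x4C9FAC0617EDFCF8.
Stored little-endian, the bytes at ascending addresses are F8 FC ED 17 06 AC 9F 4C.
Read back as big-endian, the last byte is least significant, giving 0xF8FCED1706AC9F4C.

0xF8FCED1706AC9F4C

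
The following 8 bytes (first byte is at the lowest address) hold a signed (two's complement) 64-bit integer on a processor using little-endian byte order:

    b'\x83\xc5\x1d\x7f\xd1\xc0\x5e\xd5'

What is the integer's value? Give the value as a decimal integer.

-3071805889806744189

Little-endian stores the least-significant byte at the lowest address.
Reassemble most-significant byte first: D5 5E C0 D1 7F 1D C5 83 → 0xD55EC0D17F1DC583.
Top bit is set, so as a signed 64-bit value this is 0xD55EC0D17F1DC583 − 2^64 = -3071805889806744189.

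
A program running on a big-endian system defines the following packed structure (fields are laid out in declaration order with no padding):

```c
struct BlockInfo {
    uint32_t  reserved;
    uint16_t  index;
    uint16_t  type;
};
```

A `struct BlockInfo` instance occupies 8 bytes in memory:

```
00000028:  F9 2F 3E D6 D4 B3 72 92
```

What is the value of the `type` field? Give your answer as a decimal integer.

29330

`type` follows `reserved` (4 B), `index` (2 B), so it starts at offset 4 + 2 = 6 and occupies 2 bytes.
Bytes at offsets 6..7: 72 92.
Big-endian stores the most-significant byte at the lowest address.
The bytes are already most-significant first: 0x7292.
0x7292 = 29330.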